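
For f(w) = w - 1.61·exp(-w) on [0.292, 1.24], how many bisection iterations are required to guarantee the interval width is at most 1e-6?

Initial width b − a = 1.24 − 0.292 = 0.948000.
After n steps the width is (b−a)/2^n; need (b−a)/2^n ≤ 1e-6.
So n ≥ log₂(0.948000/1e-6) = log₂(948000.0000) ≈ 19.8545.
Hence n = 20.

20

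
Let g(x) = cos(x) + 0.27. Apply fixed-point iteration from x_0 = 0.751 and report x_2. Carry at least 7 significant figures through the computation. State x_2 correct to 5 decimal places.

0.80945

x_1 = g(0.751000) = 1.001007
x_2 = g(1.001007) = 0.809455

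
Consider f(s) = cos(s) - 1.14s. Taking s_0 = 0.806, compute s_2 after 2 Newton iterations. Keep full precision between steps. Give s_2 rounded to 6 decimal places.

0.681343

Newton update: s ← s − f(s)/f'(s).
f'(s) = -sin(s) - 1.14
s_0 = 0.806000: f = -0.226450, f' = -1.861523 → s_1 = 0.806000 - (-0.226450)/(-1.861523) = 0.684352
s_1 = 0.684352: f = -0.005333, f' = -1.772171 → s_2 = 0.684352 - (-0.005333)/(-1.772171) = 0.681343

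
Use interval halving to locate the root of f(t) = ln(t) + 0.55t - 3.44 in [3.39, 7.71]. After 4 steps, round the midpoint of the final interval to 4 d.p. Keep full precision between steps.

3.7950

f(3.390000) = -0.354670, f(7.710000) = 2.843018 (opposite signs)
step 1: m = 5.550000, f(m) = 1.326298 > 0 → root in [3.390000, 5.550000]
step 2: m = 4.470000, f(m) = 0.515888 > 0 → root in [3.390000, 4.470000]
step 3: m = 3.930000, f(m) = 0.090139 > 0 → root in [3.390000, 3.930000]
step 4: m = 3.660000, f(m) = -0.129537 < 0 → root in [3.660000, 3.930000]
Midpoint of [3.660000, 3.930000] = 3.795000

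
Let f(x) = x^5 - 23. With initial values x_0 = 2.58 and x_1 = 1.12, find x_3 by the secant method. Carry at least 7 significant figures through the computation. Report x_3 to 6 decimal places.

2.777516

f(x_0) = 91.313765, f(x_1) = -21.237658
x_2 = 1.120000 - (-21.237658)·(1.120000 - 2.580000)/(-21.237658 - (91.313765)) = 1.395492; f(x_2) = -17.707800
x_3 = 1.395492 - (-17.707800)·(1.395492 - 1.120000)/(-17.707800 - (-21.237658)) = 2.777516; f(x_3) = 142.303914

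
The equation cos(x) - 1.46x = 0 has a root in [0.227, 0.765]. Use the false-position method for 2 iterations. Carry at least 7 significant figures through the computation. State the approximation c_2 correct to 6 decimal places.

0.574302

False-position update: c = (a·f(b) − b·f(a))/(f(b) − f(a)); replace the endpoint whose sign matches f(c).
f(0.227000) = 0.642926, f(0.765000) = -0.395518
step 1: c = 0.560089, f(c) = 0.029478 > 0 → new bracket [0.560089, 0.765000]
step 2: c = 0.574302, f(c) = 0.001091 > 0 → new bracket [0.574302, 0.765000]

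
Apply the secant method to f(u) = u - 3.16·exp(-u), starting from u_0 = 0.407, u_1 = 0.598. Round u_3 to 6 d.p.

Secant update: u_(k+1) = u_k − f(u_k)·(u_k − u_(k-1))/(f(u_k) − f(u_(k-1))).
f(u_0) = -1.696436, f(u_1) = -1.139717
u_2 = 0.598000 - (-1.139717)·(0.598000 - 0.407000)/(-1.139717 - (-1.696436)) = 0.989016; f(u_2) = -0.186323
u_3 = 0.989016 - (-0.186323)·(0.989016 - 0.598000)/(-0.186323 - (-1.139717)) = 1.065432; f(u_3) = -0.023437

1.065432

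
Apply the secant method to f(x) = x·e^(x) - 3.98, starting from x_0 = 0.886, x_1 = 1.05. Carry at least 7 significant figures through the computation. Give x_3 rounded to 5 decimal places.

1.19504

f(x_0) = -1.831088, f(x_1) = -0.979466
x_2 = 1.050000 - (-0.979466)·(1.050000 - 0.886000)/(-0.979466 - (-1.831088)) = 1.238620; f(x_2) = 0.294286
x_3 = 1.238620 - (0.294286)·(1.238620 - 1.050000)/(0.294286 - (-0.979466)) = 1.195041; f(x_3) = -0.031950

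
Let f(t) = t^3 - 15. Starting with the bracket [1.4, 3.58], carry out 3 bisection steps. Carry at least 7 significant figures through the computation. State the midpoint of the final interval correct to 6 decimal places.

f(1.400000) = -12.256000, f(3.580000) = 30.882712 (opposite signs)
step 1: m = 2.490000, f(m) = 0.438249 > 0 → root in [1.400000, 2.490000]
step 2: m = 1.945000, f(m) = -7.642016 < 0 → root in [1.945000, 2.490000]
step 3: m = 2.217500, f(m) = -4.095873 < 0 → root in [2.217500, 2.490000]
Midpoint of [2.217500, 2.490000] = 2.353750

2.353750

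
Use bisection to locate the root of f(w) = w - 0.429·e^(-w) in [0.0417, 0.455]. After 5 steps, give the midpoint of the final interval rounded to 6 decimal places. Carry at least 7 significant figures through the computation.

0.319386

f(0.041700) = -0.369779, f(0.455000) = 0.182822 (opposite signs)
step 1: m = 0.248350, f(m) = -0.086307 < 0 → root in [0.248350, 0.455000]
step 2: m = 0.351675, f(m) = 0.049870 > 0 → root in [0.248350, 0.351675]
step 3: m = 0.300013, f(m) = -0.017795 < 0 → root in [0.300013, 0.351675]
step 4: m = 0.325844, f(m) = 0.016141 > 0 → root in [0.300013, 0.325844]
step 5: m = 0.312928, f(m) = -0.000801 < 0 → root in [0.312928, 0.325844]
Midpoint of [0.312928, 0.325844] = 0.319386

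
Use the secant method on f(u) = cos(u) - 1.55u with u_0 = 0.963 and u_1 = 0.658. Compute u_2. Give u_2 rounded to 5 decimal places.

f(u_0) = -0.921590, f(u_1) = -0.228683
u_2 = 0.658000 - (-0.228683)·(0.658000 - 0.963000)/(-0.228683 - (-0.921590)) = 0.557340; f(u_2) = -0.015211

0.55734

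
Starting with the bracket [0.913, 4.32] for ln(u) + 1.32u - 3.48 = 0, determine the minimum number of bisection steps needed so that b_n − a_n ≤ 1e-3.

Initial width b − a = 4.32 − 0.913 = 3.407000.
After n steps the width is (b−a)/2^n; need (b−a)/2^n ≤ 1e-3.
So n ≥ log₂(3.407000/1e-3) = log₂(3407.0000) ≈ 11.7343.
Hence n = 12.

12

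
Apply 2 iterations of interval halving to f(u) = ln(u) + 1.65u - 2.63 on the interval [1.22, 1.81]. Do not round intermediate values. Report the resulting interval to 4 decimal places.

[1.3675, 1.5150]

f(1.220000) = -0.418149, f(1.810000) = 0.949827 (opposite signs)
step 1: m = 1.515000, f(m) = 0.285165 > 0 → root in [1.220000, 1.515000]
step 2: m = 1.367500, f(m) = -0.060641 < 0 → root in [1.367500, 1.515000]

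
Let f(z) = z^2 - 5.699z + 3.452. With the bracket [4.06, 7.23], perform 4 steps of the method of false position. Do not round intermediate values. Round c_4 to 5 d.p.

4.99388

f(4.060000) = -3.202340, f(7.230000) = 14.521130
step 1: c = 4.632767, f(c) = -1.487609 < 0 → new bracket [4.632767, 7.230000]
step 2: c = 4.874114, f(c) = -0.568587 < 0 → new bracket [4.874114, 7.230000]
step 3: c = 4.962885, f(c) = -0.201254 < 0 → new bracket [4.962885, 7.230000]
step 4: c = 4.993876, f(c) = -0.069300 < 0 → new bracket [4.993876, 7.230000]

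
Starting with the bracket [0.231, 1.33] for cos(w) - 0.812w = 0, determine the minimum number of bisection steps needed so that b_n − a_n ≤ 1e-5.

Initial width b − a = 1.33 − 0.231 = 1.099000.
After n steps the width is (b−a)/2^n; need (b−a)/2^n ≤ 1e-5.
So n ≥ log₂(1.099000/1e-5) = log₂(109900.0000) ≈ 16.7458.
Hence n = 17.

17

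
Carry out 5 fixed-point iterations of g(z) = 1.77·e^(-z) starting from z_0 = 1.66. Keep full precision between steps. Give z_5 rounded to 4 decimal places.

0.6049

z_1 = g(1.660000) = 0.336546
z_2 = g(0.336546) = 1.264192
z_3 = g(1.264192) = 0.499967
z_4 = g(0.499967) = 1.073595
z_5 = g(1.073595) = 0.604947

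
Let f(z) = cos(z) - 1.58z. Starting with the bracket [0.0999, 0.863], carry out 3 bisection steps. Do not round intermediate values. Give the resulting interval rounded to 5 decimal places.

[0.48145, 0.57684]

f(0.099900) = 0.837172, f(0.863000) = -0.713379 (opposite signs)
step 1: m = 0.481450, f(m) = 0.125633 > 0 → root in [0.481450, 0.863000]
step 2: m = 0.672225, f(m) = -0.279677 < 0 → root in [0.481450, 0.672225]
step 3: m = 0.576838, f(m) = -0.073212 < 0 → root in [0.481450, 0.576838]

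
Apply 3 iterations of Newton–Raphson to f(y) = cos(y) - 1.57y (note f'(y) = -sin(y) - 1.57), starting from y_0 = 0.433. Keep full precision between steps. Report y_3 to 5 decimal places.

Newton update: y ← y − f(y)/f'(y).
y_0 = 0.433000: f = 0.227901, f' = -1.989596 → y_1 = 0.433000 - (0.227901)/(-1.989596) = 0.547546
y_1 = 0.547546: f = -0.005843, f' = -2.090594 → y_2 = 0.547546 - (-0.005843)/(-2.090594) = 0.544751
y_2 = 0.544751: f = -0.000003, f' = -2.088205 → y_3 = 0.544751 - (-0.000003)/(-2.088205) = 0.544750

0.54475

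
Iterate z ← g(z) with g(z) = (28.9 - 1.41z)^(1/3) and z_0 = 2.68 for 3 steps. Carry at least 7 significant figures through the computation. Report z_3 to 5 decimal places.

2.91580

z_1 = g(2.680000) = 2.928735
z_2 = g(2.928735) = 2.915042
z_3 = g(2.915042) = 2.915799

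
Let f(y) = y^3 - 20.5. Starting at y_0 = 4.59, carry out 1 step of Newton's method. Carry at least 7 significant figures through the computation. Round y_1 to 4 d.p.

Newton update: y ← y − f(y)/f'(y).
f'(y) = 3y^2
y_0 = 4.590000: f = 76.202579, f' = 63.204300 → y_1 = 4.590000 - (76.202579)/(63.204300) = 3.384345

3.3843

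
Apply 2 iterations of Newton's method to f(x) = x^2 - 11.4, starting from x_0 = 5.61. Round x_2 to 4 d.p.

3.4023

f'(x) = 2x
x_0 = 5.610000: f = 20.072100, f' = 11.220000 → x_1 = 5.610000 - (20.072100)/(11.220000) = 3.821043
x_1 = 3.821043: f = 3.200368, f' = 7.642086 → x_2 = 3.821043 - (3.200368)/(7.642086) = 3.402261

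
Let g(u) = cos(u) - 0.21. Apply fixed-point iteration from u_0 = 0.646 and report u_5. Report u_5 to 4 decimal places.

u_1 = g(0.646000) = 0.588498
u_2 = g(0.588498) = 0.621775
u_3 = g(0.621775) = 0.602846
u_4 = g(0.602846) = 0.613725
u_5 = g(0.613725) = 0.607508

0.6075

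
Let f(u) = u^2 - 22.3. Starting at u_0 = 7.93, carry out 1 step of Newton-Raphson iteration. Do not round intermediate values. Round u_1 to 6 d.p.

5.371053

Newton update: u ← u − f(u)/f'(u).
f'(u) = 2u
u_0 = 7.930000: f = 40.584900, f' = 15.860000 → u_1 = 7.930000 - (40.584900)/(15.860000) = 5.371053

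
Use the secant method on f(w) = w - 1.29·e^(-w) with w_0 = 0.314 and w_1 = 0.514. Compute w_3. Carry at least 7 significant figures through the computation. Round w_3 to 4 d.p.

f(w_0) = -0.628370, f(w_1) = -0.257547
w_2 = 0.514000 - (-0.257547)·(0.514000 - 0.314000)/(-0.257547 - (-0.628370)) = 0.652906; f(w_2) = -0.018579
w_3 = 0.652906 - (-0.018579)·(0.652906 - 0.514000)/(-0.018579 - (-0.257547)) = 0.663705; f(w_3) = -0.000567

0.6637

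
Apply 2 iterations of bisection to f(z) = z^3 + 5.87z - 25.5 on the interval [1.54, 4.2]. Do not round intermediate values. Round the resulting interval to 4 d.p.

f(1.540000) = -12.807936, f(4.200000) = 73.242000 (opposite signs)
step 1: m = 2.870000, f(m) = 14.986803 > 0 → root in [1.540000, 2.870000]
step 2: m = 2.205000, f(m) = -1.835885 < 0 → root in [2.205000, 2.870000]

[2.2050, 2.8700]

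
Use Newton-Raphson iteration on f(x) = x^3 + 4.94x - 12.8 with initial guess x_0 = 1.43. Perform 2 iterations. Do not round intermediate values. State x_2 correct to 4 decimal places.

1.6621

Newton update: x ← x − f(x)/f'(x).
f'(x) = 3x^2 + 4.94
x_0 = 1.430000: f = -2.811593, f' = 11.074700 → x_1 = 1.430000 - (-2.811593)/(11.074700) = 1.683875
x_1 = 1.683875: f = 0.292865, f' = 13.446308 → x_2 = 1.683875 - (0.292865)/(13.446308) = 1.662095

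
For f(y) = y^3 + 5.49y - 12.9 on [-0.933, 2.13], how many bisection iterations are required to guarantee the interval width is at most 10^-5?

19

Initial width b − a = 2.13 − -0.933 = 3.063000.
After n steps the width is (b−a)/2^n; need (b−a)/2^n ≤ 10^-5.
So n ≥ log₂(3.063000/10^-5) = log₂(306300.0000) ≈ 18.2246.
Hence n = 19.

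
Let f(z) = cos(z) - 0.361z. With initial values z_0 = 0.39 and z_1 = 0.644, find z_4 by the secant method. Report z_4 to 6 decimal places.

Secant update: z_(k+1) = z_k − f(z_k)·(z_k − z_(k-1))/(f(z_k) − f(z_(k-1))).
f(z_0) = 0.784119, f(z_1) = 0.567217
z_2 = 0.644000 - (0.567217)·(0.644000 - 0.390000)/(0.567217 - (0.784119)) = 1.308229; f(z_2) = -0.212710
z_3 = 1.308229 - (-0.212710)·(1.308229 - 0.644000)/(-0.212710 - (0.567217)) = 1.127073; f(z_3) = 0.022431
z_4 = 1.127073 - (0.022431)·(1.127073 - 1.308229)/(0.022431 - (-0.212710)) = 1.144355; f(z_4) = 0.000522

1.144355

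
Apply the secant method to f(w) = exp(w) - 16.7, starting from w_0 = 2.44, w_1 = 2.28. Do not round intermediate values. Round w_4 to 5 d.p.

Secant update: w_(k+1) = w_k − f(w_k)·(w_k − w_(k-1))/(f(w_k) − f(w_(k-1))).
f(w_0) = -5.226959, f(w_1) = -6.923320
w_2 = 2.280000 - (-6.923320)·(2.280000 - 2.440000)/(-6.923320 - (-5.226959)) = 2.933005; f(w_2) = 2.083985
w_3 = 2.933005 - (2.083985)·(2.933005 - 2.280000)/(2.083985 - (-6.923320)) = 2.781922; f(w_3) = -0.549976
w_4 = 2.781922 - (-0.549976)·(2.781922 - 2.933005)/(-0.549976 - (2.083985)) = 2.813468; f(w_4) = -0.032379

2.81347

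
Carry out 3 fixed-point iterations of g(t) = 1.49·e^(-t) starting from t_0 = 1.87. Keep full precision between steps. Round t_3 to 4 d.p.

0.4559

t_1 = g(1.870000) = 0.229644
t_2 = g(0.229644) = 1.184276
t_3 = g(1.184276) = 0.455892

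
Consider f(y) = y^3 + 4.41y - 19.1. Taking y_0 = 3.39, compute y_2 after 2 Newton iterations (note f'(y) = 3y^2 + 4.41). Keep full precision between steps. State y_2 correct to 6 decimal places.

y_0 = 3.390000: f = 34.808119, f' = 38.886300 → y_1 = 3.390000 - (34.808119)/(38.886300) = 2.494874
y_1 = 2.494874: f = 7.431490, f' = 23.083196 → y_2 = 2.494874 - (7.431490)/(23.083196) = 2.172931

2.172931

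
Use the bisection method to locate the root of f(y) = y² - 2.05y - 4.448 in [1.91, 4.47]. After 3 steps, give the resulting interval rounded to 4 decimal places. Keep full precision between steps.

[3.1900, 3.5100]

f(1.910000) = -4.715400, f(4.470000) = 6.369400 (opposite signs)
step 1: m = 3.190000, f(m) = -0.811400 < 0 → root in [3.190000, 4.470000]
step 2: m = 3.830000, f(m) = 2.369400 > 0 → root in [3.190000, 3.830000]
step 3: m = 3.510000, f(m) = 0.676600 > 0 → root in [3.190000, 3.510000]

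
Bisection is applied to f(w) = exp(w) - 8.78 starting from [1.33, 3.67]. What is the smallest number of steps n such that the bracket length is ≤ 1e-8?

Initial width b − a = 3.67 − 1.33 = 2.340000.
After n steps the width is (b−a)/2^n; need (b−a)/2^n ≤ 1e-8.
So n ≥ log₂(2.340000/1e-8) = log₂(234000000.0000) ≈ 27.8019.
Hence n = 28.

28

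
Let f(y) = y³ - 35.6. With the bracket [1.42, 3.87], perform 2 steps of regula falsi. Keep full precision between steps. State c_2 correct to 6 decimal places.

f(1.420000) = -32.736712, f(3.870000) = 22.360603
step 1: c = 2.875696, f(c) = -11.819064 < 0 → new bracket [2.875696, 3.870000]
step 2: c = 3.219519, f(c) = -2.228722 < 0 → new bracket [3.219519, 3.870000]

3.219519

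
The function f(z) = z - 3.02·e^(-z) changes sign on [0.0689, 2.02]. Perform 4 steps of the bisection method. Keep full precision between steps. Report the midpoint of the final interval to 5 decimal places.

1.10542

f(0.068900) = -2.750028, f(2.020000) = 1.619380 (opposite signs)
step 1: m = 1.044450, f(m) = -0.018244 < 0 → root in [1.044450, 2.020000]
step 2: m = 1.532225, f(m) = 0.879741 > 0 → root in [1.044450, 1.532225]
step 3: m = 1.288337, f(m) = 0.455637 > 0 → root in [1.044450, 1.288337]
step 4: m = 1.166394, f(m) = 0.225699 > 0 → root in [1.044450, 1.166394]
Midpoint of [1.044450, 1.166394] = 1.105422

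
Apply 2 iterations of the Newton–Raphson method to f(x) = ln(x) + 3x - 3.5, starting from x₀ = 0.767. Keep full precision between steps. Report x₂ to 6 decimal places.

1.126816

f'(x) = 1/x + 3
x_0 = 0.767000: f = -1.464268, f' = 4.303781 → x_1 = 0.767000 - (-1.464268)/(4.303781) = 1.107228
x_1 = 1.107228: f = -0.076455, f' = 3.903156 → x_2 = 1.107228 - (-0.076455)/(3.903156) = 1.126816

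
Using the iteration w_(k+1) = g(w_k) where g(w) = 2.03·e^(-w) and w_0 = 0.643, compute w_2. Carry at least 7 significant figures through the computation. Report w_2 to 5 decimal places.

w_1 = g(0.643000) = 1.067197
w_2 = g(1.067197) = 0.698262

0.69826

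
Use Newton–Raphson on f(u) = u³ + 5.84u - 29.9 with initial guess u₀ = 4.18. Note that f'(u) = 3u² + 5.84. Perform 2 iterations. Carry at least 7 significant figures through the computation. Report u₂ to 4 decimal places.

u_0 = 4.180000: f = 67.545832, f' = 58.257200 → u_1 = 4.180000 - (67.545832)/(58.257200) = 3.020558
u_1 = 3.020558: f = 15.298944, f' = 33.211316 → u_2 = 3.020558 - (15.298944)/(33.211316) = 2.559904

2.5599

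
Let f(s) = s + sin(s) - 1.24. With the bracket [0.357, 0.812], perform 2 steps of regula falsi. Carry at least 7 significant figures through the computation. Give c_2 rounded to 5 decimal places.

0.64185

False-position update: c = (a·f(b) − b·f(a))/(f(b) − f(a)); replace the endpoint whose sign matches f(c).
f(0.357000) = -0.533535, f(0.812000) = 0.297665
step 1: c = 0.649058, f(c) = 0.013494 > 0 → new bracket [0.357000, 0.649058]
step 2: c = 0.641853, f(c) = 0.000535 > 0 → new bracket [0.357000, 0.641853]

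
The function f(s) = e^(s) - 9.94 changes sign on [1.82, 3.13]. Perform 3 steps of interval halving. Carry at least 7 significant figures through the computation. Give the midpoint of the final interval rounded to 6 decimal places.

2.229375

f(1.820000) = -3.768142, f(3.130000) = 12.933980 (opposite signs)
step 1: m = 2.475000, f(m) = 1.941707 > 0 → root in [1.820000, 2.475000]
step 2: m = 2.147500, f(m) = -1.376577 < 0 → root in [2.147500, 2.475000]
step 3: m = 2.311250, f(m) = 0.147026 > 0 → root in [2.147500, 2.311250]
Midpoint of [2.147500, 2.311250] = 2.229375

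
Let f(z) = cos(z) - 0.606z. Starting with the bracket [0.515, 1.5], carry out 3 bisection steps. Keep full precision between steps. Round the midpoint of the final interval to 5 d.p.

0.94594

f(0.515000) = 0.558203, f(1.500000) = -0.838263 (opposite signs)
step 1: m = 1.007500, f(m) = -0.076569 < 0 → root in [0.515000, 1.007500]
step 2: m = 0.761250, f(m) = 0.262657 > 0 → root in [0.761250, 1.007500]
step 3: m = 0.884375, f(m) = 0.097842 > 0 → root in [0.884375, 1.007500]
Midpoint of [0.884375, 1.007500] = 0.945938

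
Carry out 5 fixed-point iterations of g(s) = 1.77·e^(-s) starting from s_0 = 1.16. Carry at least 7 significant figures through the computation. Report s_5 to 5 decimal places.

0.69648

s_1 = g(1.160000) = 0.554871
s_2 = g(0.554871) = 1.016239
s_3 = g(1.016239) = 0.640658
s_4 = g(0.640658) = 0.932694
s_5 = g(0.932694) = 0.696481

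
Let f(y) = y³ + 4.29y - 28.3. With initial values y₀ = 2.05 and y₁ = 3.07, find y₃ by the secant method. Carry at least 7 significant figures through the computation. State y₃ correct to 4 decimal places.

f(y_0) = -10.890375, f(y_1) = 13.804743
y_2 = 3.070000 - (13.804743)·(3.070000 - 2.050000)/(13.804743 - (-10.890375)) = 2.499813; f(y_2) = -1.954311
y_3 = 2.499813 - (-1.954311)·(2.499813 - 3.070000)/(-1.954311 - (13.804743)) = 2.570523; f(y_3) = -0.287501

2.5705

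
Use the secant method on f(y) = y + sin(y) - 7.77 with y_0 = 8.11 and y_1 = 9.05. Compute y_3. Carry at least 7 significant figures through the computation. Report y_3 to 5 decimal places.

7.77710

f(y_0) = 1.307406, f(y_1) = 1.646066
y_2 = 9.050000 - (1.646066)·(9.050000 - 8.110000)/(1.646066 - (1.307406)) = 4.481105; f(y_2) = -4.262268
y_3 = 4.481105 - (-4.262268)·(4.481105 - 9.050000)/(-4.262268 - (1.646066)) = 7.777103; f(y_3) = 1.004149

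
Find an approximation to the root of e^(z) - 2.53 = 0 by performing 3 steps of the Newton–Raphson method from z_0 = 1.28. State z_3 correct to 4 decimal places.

Newton update: z ← z − f(z)/f'(z).
f'(z) = e^(z)
z_0 = 1.280000: f = 1.066640, f' = 3.596640 → z_1 = 1.280000 - (1.066640)/(3.596640) = 0.983434
z_1 = 0.983434: f = 0.143623, f' = 2.673623 → z_2 = 0.983434 - (0.143623)/(2.673623) = 0.929716
z_2 = 0.929716: f = 0.003789, f' = 2.533789 → z_3 = 0.929716 - (0.003789)/(2.533789) = 0.928220

0.9282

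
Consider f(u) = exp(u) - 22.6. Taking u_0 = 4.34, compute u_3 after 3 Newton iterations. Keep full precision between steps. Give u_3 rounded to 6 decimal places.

f'(u) = exp(u)
u_0 = 4.340000: f = 54.107539, f' = 76.707539 → u_1 = 4.340000 - (54.107539)/(76.707539) = 3.634626
u_1 = 3.634626: f = 15.287663, f' = 37.887663 → u_2 = 3.634626 - (15.287663)/(37.887663) = 3.231126
u_2 = 3.231126: f = 2.708132, f' = 25.308132 → u_3 = 3.231126 - (2.708132)/(25.308132) = 3.124119

3.124119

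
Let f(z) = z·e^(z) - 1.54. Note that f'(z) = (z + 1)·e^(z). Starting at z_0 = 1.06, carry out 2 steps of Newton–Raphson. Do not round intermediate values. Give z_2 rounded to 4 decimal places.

0.7404

z_0 = 1.060000: f = 1.519553, f' = 5.945924 → z_1 = 1.060000 - (1.519553)/(5.945924) = 0.804438
z_1 = 0.804438: f = 0.258272, f' = 4.033712 → z_2 = 0.804438 - (0.258272)/(4.033712) = 0.740409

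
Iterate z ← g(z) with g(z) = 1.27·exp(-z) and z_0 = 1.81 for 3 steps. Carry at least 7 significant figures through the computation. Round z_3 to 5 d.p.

0.45264

z_1 = g(1.810000) = 0.207841
z_2 = g(0.207841) = 1.031667
z_3 = g(1.031667) = 0.452644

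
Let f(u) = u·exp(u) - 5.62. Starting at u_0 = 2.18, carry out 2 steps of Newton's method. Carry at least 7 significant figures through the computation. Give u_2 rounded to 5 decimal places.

1.44867

f'(u) = (u + 1)·exp(u)
u_0 = 2.180000: f = 13.664948, f' = 28.131254 → u_1 = 2.180000 - (13.664948)/(28.131254) = 1.694243
u_1 = 1.694243: f = 3.600962, f' = 14.663487 → u_2 = 1.694243 - (3.600962)/(14.663487) = 1.448670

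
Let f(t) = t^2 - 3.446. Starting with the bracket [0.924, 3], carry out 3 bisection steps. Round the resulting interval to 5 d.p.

[1.70250, 1.96200]

f(0.924000) = -2.592224, f(3.000000) = 5.554000 (opposite signs)
step 1: m = 1.962000, f(m) = 0.403444 > 0 → root in [0.924000, 1.962000]
step 2: m = 1.443000, f(m) = -1.363751 < 0 → root in [1.443000, 1.962000]
step 3: m = 1.702500, f(m) = -0.547494 < 0 → root in [1.702500, 1.962000]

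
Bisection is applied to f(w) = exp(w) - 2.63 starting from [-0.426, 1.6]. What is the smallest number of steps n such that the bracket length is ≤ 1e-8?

28

Initial width b − a = 1.6 − -0.426 = 2.026000.
After n steps the width is (b−a)/2^n; need (b−a)/2^n ≤ 1e-8.
So n ≥ log₂(2.026000/1e-8) = log₂(202600000.0000) ≈ 27.5941.
Hence n = 28.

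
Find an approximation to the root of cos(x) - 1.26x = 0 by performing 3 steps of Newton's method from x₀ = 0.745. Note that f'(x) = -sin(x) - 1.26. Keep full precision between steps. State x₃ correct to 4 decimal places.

0.6377

x_0 = 0.745000: f = -0.203612, f' = -1.937972 → x_1 = 0.745000 - (-0.203612)/(-1.937972) = 0.639935
x_1 = 0.639935: f = -0.004184, f' = -1.857144 → x_2 = 0.639935 - (-0.004184)/(-1.857144) = 0.637682
x_2 = 0.637682: f = -0.000002, f' = -1.855335 → x_3 = 0.637682 - (-0.000002)/(-1.855335) = 0.637681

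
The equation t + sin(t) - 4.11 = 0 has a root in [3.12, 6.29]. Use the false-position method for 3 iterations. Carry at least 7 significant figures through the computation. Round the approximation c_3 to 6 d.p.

False-position update: c = (a·f(b) − b·f(a))/(f(b) − f(a)); replace the endpoint whose sign matches f(c).
f(3.120000) = -0.968409, f(6.290000) = 2.186815
step 1: c = 4.092944, f(c) = -0.831257 < 0 → new bracket [4.092944, 6.290000]
step 2: c = 4.698072, f(c) = -0.411826 < 0 → new bracket [4.698072, 6.290000]
step 3: c = 4.950356, f(c) = -0.131463 < 0 → new bracket [4.950356, 6.290000]

4.950356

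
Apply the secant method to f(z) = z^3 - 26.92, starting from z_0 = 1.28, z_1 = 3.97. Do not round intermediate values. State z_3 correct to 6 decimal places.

Secant update: z_(k+1) = z_k − f(z_k)·(z_k − z_(k-1))/(f(z_k) − f(z_(k-1))).
f(z_0) = -24.822848, f(z_1) = 35.650773
z_2 = 3.970000 - (35.650773)·(3.970000 - 1.280000)/(35.650773 - (-24.822848)) = 2.384175; f(z_2) = -13.367657
z_3 = 2.384175 - (-13.367657)·(2.384175 - 3.970000)/(-13.367657 - (35.650773)) = 2.816640; f(z_3) = -4.574292

2.816640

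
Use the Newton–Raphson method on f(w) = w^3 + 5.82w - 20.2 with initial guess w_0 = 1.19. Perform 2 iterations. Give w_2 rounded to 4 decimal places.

Newton update: w ← w − f(w)/f'(w).
f'(w) = 3w^2 + 5.82
w_0 = 1.190000: f = -11.589041, f' = 10.068300 → w_1 = 1.190000 - (-11.589041)/(10.068300) = 2.341042
w_1 = 2.341042: f = 6.254903, f' = 22.261440 → w_2 = 2.341042 - (6.254903)/(22.261440) = 2.060068

2.0601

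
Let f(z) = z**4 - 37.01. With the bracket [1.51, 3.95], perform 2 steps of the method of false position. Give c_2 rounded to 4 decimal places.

f(1.510000) = -31.811144, f(3.950000) = 206.428006
step 1: c = 1.835804, f(c) = -25.651920 < 0 → new bracket [1.835804, 3.950000]
step 2: c = 2.069487, f(c) = -18.667828 < 0 → new bracket [2.069487, 3.950000]

2.0695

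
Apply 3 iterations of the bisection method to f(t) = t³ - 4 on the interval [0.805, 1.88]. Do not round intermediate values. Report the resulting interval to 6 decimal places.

[1.476875, 1.611250]

f(0.805000) = -3.478340, f(1.880000) = 2.644672 (opposite signs)
step 1: m = 1.342500, f(m) = -1.580404 < 0 → root in [1.342500, 1.880000]
step 2: m = 1.611250, f(m) = 0.183009 > 0 → root in [1.342500, 1.611250]
step 3: m = 1.476875, f(m) = -0.778700 < 0 → root in [1.476875, 1.611250]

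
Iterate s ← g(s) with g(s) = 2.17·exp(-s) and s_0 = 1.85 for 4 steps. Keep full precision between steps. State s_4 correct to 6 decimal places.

s_1 = g(1.850000) = 0.341205
s_2 = g(0.341205) = 1.542682
s_3 = g(1.542682) = 0.463961
s_4 = g(0.463961) = 1.364470

1.364470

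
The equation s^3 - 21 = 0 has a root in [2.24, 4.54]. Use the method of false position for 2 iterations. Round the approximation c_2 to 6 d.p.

2.646652

f(2.240000) = -9.760576, f(4.540000) = 72.576664
step 1: c = 2.512651, f(c) = -5.136593 < 0 → new bracket [2.512651, 4.540000]
step 2: c = 2.646652, f(c) = -2.460818 < 0 → new bracket [2.646652, 4.540000]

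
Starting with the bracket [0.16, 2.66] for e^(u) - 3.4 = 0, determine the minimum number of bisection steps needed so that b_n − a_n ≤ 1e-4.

15

Initial width b − a = 2.66 − 0.16 = 2.500000.
After n steps the width is (b−a)/2^n; need (b−a)/2^n ≤ 1e-4.
So n ≥ log₂(2.500000/1e-4) = log₂(25000.0000) ≈ 14.6096.
Hence n = 15.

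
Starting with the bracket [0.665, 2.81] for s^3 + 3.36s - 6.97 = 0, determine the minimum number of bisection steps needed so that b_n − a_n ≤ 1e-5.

18

Initial width b − a = 2.81 − 0.665 = 2.145000.
After n steps the width is (b−a)/2^n; need (b−a)/2^n ≤ 1e-5.
So n ≥ log₂(2.145000/1e-5) = log₂(214500.0000) ≈ 17.7106.
Hence n = 18.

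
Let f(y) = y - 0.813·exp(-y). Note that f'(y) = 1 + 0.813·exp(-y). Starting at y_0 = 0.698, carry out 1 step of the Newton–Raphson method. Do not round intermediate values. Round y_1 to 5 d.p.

0.48906

y_0 = 0.698000: f = 0.293468, f' = 1.404532 → y_1 = 0.698000 - (0.293468)/(1.404532) = 0.489056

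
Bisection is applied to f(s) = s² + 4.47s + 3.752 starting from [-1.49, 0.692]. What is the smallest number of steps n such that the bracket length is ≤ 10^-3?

Initial width b − a = 0.692 − -1.49 = 2.182000.
After n steps the width is (b−a)/2^n; need (b−a)/2^n ≤ 10^-3.
So n ≥ log₂(2.182000/10^-3) = log₂(2182.0000) ≈ 11.0914.
Hence n = 12.

12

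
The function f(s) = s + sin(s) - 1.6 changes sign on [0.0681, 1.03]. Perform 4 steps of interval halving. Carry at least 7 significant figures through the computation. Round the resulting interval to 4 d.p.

f(0.068100) = -1.463853, f(1.030000) = 0.287299 (opposite signs)
step 1: m = 0.549050, f(m) = -0.529073 < 0 → root in [0.549050, 1.030000]
step 2: m = 0.789525, f(m) = -0.100456 < 0 → root in [0.789525, 1.030000]
step 3: m = 0.909763, f(m) = 0.099120 > 0 → root in [0.789525, 0.909763]
step 4: m = 0.849644, f(m) = 0.000689 > 0 → root in [0.789525, 0.849644]

[0.7895, 0.8496]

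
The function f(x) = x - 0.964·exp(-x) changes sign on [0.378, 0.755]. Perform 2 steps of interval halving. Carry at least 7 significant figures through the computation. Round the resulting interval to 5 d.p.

f(0.378000) = -0.282562, f(0.755000) = 0.301910 (opposite signs)
step 1: m = 0.566500, f(m) = 0.019422 > 0 → root in [0.378000, 0.566500]
step 2: m = 0.472250, f(m) = -0.128898 < 0 → root in [0.472250, 0.566500]

[0.47225, 0.56650]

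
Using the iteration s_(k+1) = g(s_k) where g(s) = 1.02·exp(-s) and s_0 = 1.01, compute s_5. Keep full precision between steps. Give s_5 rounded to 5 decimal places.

s_1 = g(1.010000) = 0.371503
s_2 = g(0.371503) = 0.703491
s_3 = g(0.703491) = 0.504752
s_4 = g(0.504752) = 0.615728
s_5 = g(0.615728) = 0.551052

0.55105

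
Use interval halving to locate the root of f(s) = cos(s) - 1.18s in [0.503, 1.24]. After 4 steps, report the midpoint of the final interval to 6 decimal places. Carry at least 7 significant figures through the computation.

0.664219

f(0.503000) = 0.282600, f(1.240000) = -1.138404 (opposite signs)
step 1: m = 0.871500, f(m) = -0.384691 < 0 → root in [0.503000, 0.871500]
step 2: m = 0.687250, f(m) = -0.037961 < 0 → root in [0.503000, 0.687250]
step 3: m = 0.595125, f(m) = 0.125831 > 0 → root in [0.595125, 0.687250]
step 4: m = 0.641187, f(m) = 0.044785 > 0 → root in [0.641187, 0.687250]
Midpoint of [0.641187, 0.687250] = 0.664219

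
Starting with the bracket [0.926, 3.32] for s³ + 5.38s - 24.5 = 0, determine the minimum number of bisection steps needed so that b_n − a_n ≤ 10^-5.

18

Initial width b − a = 3.32 − 0.926 = 2.394000.
After n steps the width is (b−a)/2^n; need (b−a)/2^n ≤ 10^-5.
So n ≥ log₂(2.394000/10^-5) = log₂(239400.0000) ≈ 17.8691.
Hence n = 18.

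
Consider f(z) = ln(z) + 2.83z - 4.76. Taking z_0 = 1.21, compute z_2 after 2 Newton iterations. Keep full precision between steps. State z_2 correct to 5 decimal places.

1.53138

f'(z) = 1/z + 2.83
z_0 = 1.210000: f = -1.145080, f' = 3.656446 → z_1 = 1.210000 - (-1.145080)/(3.656446) = 1.523167
z_1 = 1.523167: f = -0.028644, f' = 3.486527 → z_2 = 1.523167 - (-0.028644)/(3.486527) = 1.531383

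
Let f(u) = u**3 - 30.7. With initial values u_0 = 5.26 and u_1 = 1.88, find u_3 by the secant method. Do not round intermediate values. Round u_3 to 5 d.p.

f(u_0) = 114.831576, f(u_1) = -24.055328
u_2 = 1.880000 - (-24.055328)·(1.880000 - 5.260000)/(-24.055328 - (114.831576)) = 2.465419; f(u_2) = -15.714469
u_3 = 2.465419 - (-15.714469)·(2.465419 - 1.880000)/(-15.714469 - (-24.055328)) = 3.568368; f(u_3) = 14.736937

3.56837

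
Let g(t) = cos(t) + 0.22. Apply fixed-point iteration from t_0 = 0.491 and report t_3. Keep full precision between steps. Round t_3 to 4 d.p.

1.0026

t_1 = g(0.491000) = 1.101862
t_2 = g(1.101862) = 0.671936
t_3 = g(0.671936) = 1.002618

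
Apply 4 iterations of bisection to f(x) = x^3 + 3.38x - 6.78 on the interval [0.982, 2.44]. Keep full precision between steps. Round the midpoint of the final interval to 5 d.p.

1.30094

f(0.982000) = -2.513874, f(2.440000) = 15.993984 (opposite signs)
step 1: m = 1.711000, f(m) = 4.012168 > 0 → root in [0.982000, 1.711000]
step 2: m = 1.346500, f(m) = 0.212458 > 0 → root in [0.982000, 1.346500]
step 3: m = 1.164250, f(m) = -1.266720 < 0 → root in [1.164250, 1.346500]
step 4: m = 1.255375, f(m) = -0.558404 < 0 → root in [1.255375, 1.346500]
Midpoint of [1.255375, 1.346500] = 1.300937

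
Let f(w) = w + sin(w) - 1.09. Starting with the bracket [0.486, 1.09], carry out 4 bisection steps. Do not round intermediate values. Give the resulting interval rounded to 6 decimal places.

[0.523750, 0.561500]

f(0.486000) = -0.136907, f(1.090000) = 0.886627 (opposite signs)
step 1: m = 0.788000, f(m) = 0.406944 > 0 → root in [0.486000, 0.788000]
step 2: m = 0.637000, f(m) = 0.141786 > 0 → root in [0.486000, 0.637000]
step 3: m = 0.561500, f(m) = 0.003956 > 0 → root in [0.486000, 0.561500]
step 4: m = 0.523750, f(m) = -0.066119 < 0 → root in [0.523750, 0.561500]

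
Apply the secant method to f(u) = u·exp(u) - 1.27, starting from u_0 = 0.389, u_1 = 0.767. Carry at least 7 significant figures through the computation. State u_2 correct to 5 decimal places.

0.63315

f(u_0) = -0.696029, f(u_1) = 0.381579
u_2 = 0.767000 - (0.381579)·(0.767000 - 0.389000)/(0.381579 - (-0.696029)) = 0.633151; f(u_2) = -0.077437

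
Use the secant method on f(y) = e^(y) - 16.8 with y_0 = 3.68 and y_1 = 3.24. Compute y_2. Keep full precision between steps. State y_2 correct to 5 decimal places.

f(y_0) = 22.846394, f(y_1) = 8.733722
y_2 = 3.240000 - (8.733722)·(3.240000 - 3.680000)/(8.733722 - (22.846394)) = 2.967703; f(y_2) = 2.647199

2.96770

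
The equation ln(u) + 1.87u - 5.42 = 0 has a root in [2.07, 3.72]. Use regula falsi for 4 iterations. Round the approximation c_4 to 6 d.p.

f(2.070000) = -0.821551, f(3.720000) = 2.850124
step 1: c = 2.439194, f(c) = 0.032960 > 0 → new bracket [2.070000, 2.439194]
step 2: c = 2.424953, f(c) = 0.000475 > 0 → new bracket [2.070000, 2.424953]
step 3: c = 2.424748, f(c) = 0.000007 > 0 → new bracket [2.070000, 2.424748]
step 4: c = 2.424745, f(c) = 0.000000 > 0 → new bracket [2.070000, 2.424745]

2.424745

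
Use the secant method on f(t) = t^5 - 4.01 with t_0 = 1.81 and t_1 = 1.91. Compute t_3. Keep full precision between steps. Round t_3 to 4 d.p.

Secant update: t_(k+1) = t_k − f(t_k)·(t_k − t_(k-1))/(f(t_k) − f(t_(k-1))).
f(t_0) = 15.416424, f(t_1) = 21.409490
t_2 = 1.910000 - (21.409490)·(1.910000 - 1.810000)/(21.409490 - (15.416424)) = 1.552762; f(t_2) = 5.016614
t_3 = 1.552762 - (5.016614)·(1.552762 - 1.910000)/(5.016614 - (21.409490)) = 1.443439; f(t_3) = 2.256025

1.4434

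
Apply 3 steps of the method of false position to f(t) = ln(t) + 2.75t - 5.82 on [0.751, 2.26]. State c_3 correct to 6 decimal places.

f(0.751000) = -4.041100, f(2.260000) = 1.210365
step 1: c = 1.912204, f(c) = 0.086816 > 0 → new bracket [0.751000, 1.912204]
step 2: c = 1.887782, f(c) = 0.006802 > 0 → new bracket [0.751000, 1.887782]
step 3: c = 1.885871, f(c) = 0.000537 > 0 → new bracket [0.751000, 1.885871]

1.885871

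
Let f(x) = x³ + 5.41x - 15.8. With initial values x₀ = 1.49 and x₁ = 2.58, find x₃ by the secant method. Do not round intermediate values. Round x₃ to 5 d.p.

1.79576

Secant update: x_(k+1) = x_k − f(x_k)·(x_k − x_(k-1))/(f(x_k) − f(x_(k-1))).
f(x_0) = -4.431151, f(x_1) = 15.331312
x_2 = 2.580000 - (15.331312)·(2.580000 - 1.490000)/(15.331312 - (-4.431151)) = 1.734400; f(x_2) = -1.199566
x_3 = 1.734400 - (-1.199566)·(1.734400 - 2.580000)/(-1.199566 - (15.331312)) = 1.795762; f(x_3) = -0.294031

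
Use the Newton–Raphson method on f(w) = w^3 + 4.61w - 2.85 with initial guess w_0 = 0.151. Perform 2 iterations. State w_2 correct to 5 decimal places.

f'(w) = 3w^2 + 4.61
w_0 = 0.151000: f = -2.150447, f' = 4.678403 → w_1 = 0.151000 - (-2.150447)/(4.678403) = 0.610654
w_1 = 0.610654: f = 0.192827, f' = 5.728695 → w_2 = 0.610654 - (0.192827)/(5.728695) = 0.576994

0.57699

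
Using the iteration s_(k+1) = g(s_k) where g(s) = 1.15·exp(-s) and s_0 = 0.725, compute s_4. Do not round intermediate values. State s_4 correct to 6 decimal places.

0.634269

s_1 = g(0.725000) = 0.556973
s_2 = g(0.556973) = 0.658882
s_3 = g(0.658882) = 0.595044
s_4 = g(0.595044) = 0.634269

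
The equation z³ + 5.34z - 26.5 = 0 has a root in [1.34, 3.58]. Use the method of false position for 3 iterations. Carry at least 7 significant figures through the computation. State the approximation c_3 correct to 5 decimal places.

False-position update: c = (a·f(b) − b·f(a))/(f(b) − f(a)); replace the endpoint whose sign matches f(c).
f(1.340000) = -16.938296, f(3.580000) = 38.499912
step 1: c = 2.024398, f(c) = -7.393358 < 0 → new bracket [2.024398, 3.580000]
step 2: c = 2.275004, f(c) = -2.576878 < 0 → new bracket [2.275004, 3.580000]
step 3: c = 2.356870, f(c) = -0.822283 < 0 → new bracket [2.356870, 3.580000]

2.35687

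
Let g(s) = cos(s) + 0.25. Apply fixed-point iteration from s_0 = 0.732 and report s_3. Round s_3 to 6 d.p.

0.949945

s_1 = g(0.732000) = 0.993839
s_2 = g(0.993839) = 0.795476
s_3 = g(0.795476) = 0.949945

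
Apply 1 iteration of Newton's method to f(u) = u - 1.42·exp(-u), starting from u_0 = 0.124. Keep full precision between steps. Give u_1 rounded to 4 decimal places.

0.6254

f'(u) = 1 + 1.42·exp(-u)
u_0 = 0.124000: f = -1.130399, f' = 2.254399 → u_1 = 0.124000 - (-1.130399)/(2.254399) = 0.625419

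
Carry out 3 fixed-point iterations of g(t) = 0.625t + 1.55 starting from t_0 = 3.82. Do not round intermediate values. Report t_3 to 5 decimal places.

t_1 = g(3.820000) = 3.937500
t_2 = g(3.937500) = 4.010937
t_3 = g(4.010937) = 4.056836

4.05684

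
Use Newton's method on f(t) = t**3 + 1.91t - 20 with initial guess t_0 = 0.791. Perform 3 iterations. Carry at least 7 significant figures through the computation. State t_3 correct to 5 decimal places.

2.88393

f'(t) = 3t**2 + 1.91
t_0 = 0.791000: f = -17.994276, f' = 3.787043 → t_1 = 0.791000 - (-17.994276)/(3.787043) = 5.542537
t_1 = 5.542537: f = 160.851445, f' = 94.069161 → t_2 = 5.542537 - (160.851445)/(94.069161) = 3.832610
t_2 = 3.832610: f = 43.617102, f' = 45.976695 → t_3 = 3.832610 - (43.617102)/(45.976695) = 2.883931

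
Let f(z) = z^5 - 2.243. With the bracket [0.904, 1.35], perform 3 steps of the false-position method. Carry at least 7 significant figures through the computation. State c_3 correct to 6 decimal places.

f(0.904000) = -1.639271, f(1.350000) = 2.241033
step 1: c = 1.092417, f(c) = -0.687242 < 0 → new bracket [1.092417, 1.350000]
step 2: c = 1.152870, f(c) = -0.206423 < 0 → new bracket [1.152870, 1.350000]
step 3: c = 1.169496, f(c) = -0.055271 < 0 → new bracket [1.169496, 1.350000]

1.169496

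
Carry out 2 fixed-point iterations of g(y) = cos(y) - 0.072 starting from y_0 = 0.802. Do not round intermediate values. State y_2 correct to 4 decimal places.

y_1 = g(0.802000) = 0.623271
y_2 = g(0.623271) = 0.739974

0.7400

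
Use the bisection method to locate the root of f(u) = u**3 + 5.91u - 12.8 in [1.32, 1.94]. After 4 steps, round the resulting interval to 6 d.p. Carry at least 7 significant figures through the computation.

[1.513750, 1.552500]

f(1.320000) = -2.698832, f(1.940000) = 5.966784 (opposite signs)
step 1: m = 1.630000, f(m) = 1.164047 > 0 → root in [1.320000, 1.630000]
step 2: m = 1.475000, f(m) = -0.873703 < 0 → root in [1.475000, 1.630000]
step 3: m = 1.552500, f(m) = 0.117198 > 0 → root in [1.475000, 1.552500]
step 4: m = 1.513750, f(m) = -0.385072 < 0 → root in [1.513750, 1.552500]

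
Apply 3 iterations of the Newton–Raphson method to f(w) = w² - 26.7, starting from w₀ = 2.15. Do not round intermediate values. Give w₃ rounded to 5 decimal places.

f'(w) = 2w
w_0 = 2.150000: f = -22.077500, f' = 4.300000 → w_1 = 2.150000 - (-22.077500)/(4.300000) = 7.284302
w_1 = 7.284302: f = 26.361060, f' = 14.568605 → w_2 = 7.284302 - (26.361060)/(14.568605) = 5.474859
w_2 = 5.474859: f = 3.274084, f' = 10.949719 → w_3 = 5.474859 - (3.274084)/(10.949719) = 5.175848

5.17585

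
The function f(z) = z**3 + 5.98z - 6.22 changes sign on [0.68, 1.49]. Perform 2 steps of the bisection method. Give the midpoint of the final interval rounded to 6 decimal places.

f(0.680000) = -1.839168, f(1.490000) = 5.998149 (opposite signs)
step 1: m = 1.085000, f(m) = 1.545589 > 0 → root in [0.680000, 1.085000]
step 2: m = 0.882500, f(m) = -0.255353 < 0 → root in [0.882500, 1.085000]
Midpoint of [0.882500, 1.085000] = 0.983750

0.983750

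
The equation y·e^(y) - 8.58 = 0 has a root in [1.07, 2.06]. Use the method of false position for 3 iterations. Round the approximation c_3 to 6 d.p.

1.638130

False-position update: c = (a·f(b) − b·f(a))/(f(b) − f(a)); replace the endpoint whose sign matches f(c).
f(1.070000) = -5.460544, f(2.060000) = 7.582698
step 1: c = 1.484463, f(c) = -2.029668 < 0 → new bracket [1.484463, 2.060000]
step 2: c = 1.605988, f(c) = -0.577709 < 0 → new bracket [1.605988, 2.060000]
step 3: c = 1.638130, f(c) = -0.150942 < 0 → new bracket [1.638130, 2.060000]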